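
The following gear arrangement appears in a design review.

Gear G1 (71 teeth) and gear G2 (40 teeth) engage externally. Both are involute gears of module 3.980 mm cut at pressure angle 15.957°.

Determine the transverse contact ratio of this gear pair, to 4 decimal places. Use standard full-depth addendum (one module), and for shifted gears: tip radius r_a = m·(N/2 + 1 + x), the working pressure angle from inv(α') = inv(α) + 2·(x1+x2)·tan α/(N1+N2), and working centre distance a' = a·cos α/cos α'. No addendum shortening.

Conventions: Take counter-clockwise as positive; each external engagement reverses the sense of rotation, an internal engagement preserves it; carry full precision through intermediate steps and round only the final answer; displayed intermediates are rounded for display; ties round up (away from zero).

2.0243

topology: single-mesh involute geometry — m = 3.980, 71T/40T pair
base radii: r_b1 = 135.845855, r_b2 = 76.532876
tip radii: r_a1 = 145.270000, r_a2 = 83.580000
no profile shift: α' = α, a' = a
action lengths: √(r_a1²−r_b1²) = 51.471125, √(r_a2²−r_b2²) = 33.590703
base pitch p_b = π·m·cos α = 12.021756
CR = (51.471125 + 33.590703 − 220.890000·sin 15.95700°)/12.021756 = 2.024302
contact ratio ≈ 2.0243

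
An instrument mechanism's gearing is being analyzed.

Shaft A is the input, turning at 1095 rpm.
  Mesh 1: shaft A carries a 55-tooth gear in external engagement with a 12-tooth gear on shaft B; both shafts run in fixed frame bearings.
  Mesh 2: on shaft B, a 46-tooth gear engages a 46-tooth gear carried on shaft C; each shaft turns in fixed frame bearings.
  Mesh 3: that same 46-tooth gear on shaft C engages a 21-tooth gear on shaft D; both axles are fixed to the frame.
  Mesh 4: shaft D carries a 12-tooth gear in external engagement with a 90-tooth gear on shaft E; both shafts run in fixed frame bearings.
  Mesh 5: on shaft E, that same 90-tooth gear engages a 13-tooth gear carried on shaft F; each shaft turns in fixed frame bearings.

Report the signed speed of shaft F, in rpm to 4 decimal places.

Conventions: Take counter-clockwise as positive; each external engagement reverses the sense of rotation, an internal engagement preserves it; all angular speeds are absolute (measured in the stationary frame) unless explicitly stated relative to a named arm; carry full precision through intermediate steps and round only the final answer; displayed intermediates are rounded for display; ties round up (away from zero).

class = fixed-axis compound train [5 meshes; 5 ratios multiply, 5 sense flips]
mesh 1 [55T→12T]: ω = 1095.0000×55/12 = 5018.7500 rpm, sense flips to −
mesh 2 [46T→46T]: ω = 5018.7500×46/46 = 5018.7500 rpm, sense flips to +
mesh 3 [46T→21T]: ω = 5018.7500×46/21 = 10993.4524 rpm, sense flips to −
mesh 4 [12T→90T]: ω = 10993.4524×12/90 = 1465.7937 rpm, sense flips to +
mesh 5 [90T→13T]: ω = 1465.7937×90/13 = 10147.8022 rpm, sense flips to −
signed output speed = -10147.8022 rpm

-10147.8022 rpm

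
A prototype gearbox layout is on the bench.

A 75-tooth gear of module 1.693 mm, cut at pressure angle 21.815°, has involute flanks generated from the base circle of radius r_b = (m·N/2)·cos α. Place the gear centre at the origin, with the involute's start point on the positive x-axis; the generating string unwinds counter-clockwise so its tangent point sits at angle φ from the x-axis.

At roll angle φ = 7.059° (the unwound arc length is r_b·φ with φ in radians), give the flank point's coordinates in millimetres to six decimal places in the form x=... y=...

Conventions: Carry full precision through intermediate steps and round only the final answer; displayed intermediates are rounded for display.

single-mesh involute tooth geometry (75T wheel at module 1.693)
pitch radius r_p = m·N/2 = 1.693·75/2 = 63.487500
base radius r_b = r_p·cos α = 63.487500·cos 21.815° = 58.941069
roll angle φ = 7.059° = 0.12320279 rad
x = r_b·(cos φ + φ·sin φ) = 59.386704
y = r_b·(sin φ − φ·cos φ) = 0.036686

x=59.386704 y=0.036686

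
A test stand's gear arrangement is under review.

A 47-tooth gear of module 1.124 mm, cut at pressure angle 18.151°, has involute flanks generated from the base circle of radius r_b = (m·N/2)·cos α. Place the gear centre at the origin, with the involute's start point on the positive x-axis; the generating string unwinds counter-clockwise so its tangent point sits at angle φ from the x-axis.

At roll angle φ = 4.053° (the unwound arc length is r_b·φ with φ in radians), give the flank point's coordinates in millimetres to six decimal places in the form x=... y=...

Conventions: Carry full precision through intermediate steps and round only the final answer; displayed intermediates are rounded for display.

recognized (one wheel, involute flank): single-mesh tooth geometry, m = 1.124, N = 47
pitch radius r_p = m·N/2 = 1.124·47/2 = 26.414000
base radius r_b = r_p·cos α = 26.414000·cos 18.151° = 25.099608
roll angle φ = 4.053° = 0.07073819 rad
x = r_b·(cos φ + φ·sin φ) = 25.162327
y = r_b·(sin φ − φ·cos φ) = 0.002960

x=25.162327 y=0.002960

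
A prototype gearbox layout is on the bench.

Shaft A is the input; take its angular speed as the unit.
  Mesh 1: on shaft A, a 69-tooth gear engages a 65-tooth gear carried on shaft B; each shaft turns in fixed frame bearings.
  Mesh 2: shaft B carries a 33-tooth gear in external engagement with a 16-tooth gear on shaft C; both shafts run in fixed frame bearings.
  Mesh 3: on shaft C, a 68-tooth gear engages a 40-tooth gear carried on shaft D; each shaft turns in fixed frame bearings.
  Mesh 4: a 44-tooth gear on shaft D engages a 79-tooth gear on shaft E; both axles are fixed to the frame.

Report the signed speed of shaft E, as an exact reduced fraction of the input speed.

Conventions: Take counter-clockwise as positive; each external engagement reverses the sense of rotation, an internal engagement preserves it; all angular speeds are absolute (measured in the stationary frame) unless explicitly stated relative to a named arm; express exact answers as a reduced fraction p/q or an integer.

425799/205400

4-mesh fixed-axis compound train (all bearings frame-fixed)
mesh 1 [69T→65T]: |ω|/ω_in = 1×69/65 = 69/65, sense flips to −
mesh 2 [33T→16T]: |ω|/ω_in = (69/65)×33/16 = 2277/1040, sense flips to +
mesh 3 [68T→40T]: |ω|/ω_in = (2277/1040)×68/40 = 38709/10400, sense flips to −
mesh 4 [44T→79T]: |ω|/ω_in = (38709/10400)×44/79 = 425799/205400, sense flips to +
signed output speed (× input speed) = 425799/205400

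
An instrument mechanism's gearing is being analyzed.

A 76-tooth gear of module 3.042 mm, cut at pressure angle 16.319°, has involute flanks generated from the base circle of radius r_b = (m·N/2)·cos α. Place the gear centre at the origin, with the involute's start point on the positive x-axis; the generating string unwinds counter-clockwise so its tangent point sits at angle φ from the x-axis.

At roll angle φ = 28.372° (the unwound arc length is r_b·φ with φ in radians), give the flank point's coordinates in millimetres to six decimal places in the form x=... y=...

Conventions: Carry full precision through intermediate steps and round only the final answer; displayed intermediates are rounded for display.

single-mesh involute tooth geometry (76T wheel at module 3.042)
pitch radius r_p = m·N/2 = 3.042·76/2 = 115.596000
base radius r_b = r_p·cos α = 115.596000·cos 16.319° = 110.938888
roll angle φ = 28.372° = 0.49518482 rad
x = r_b·(cos φ + φ·sin φ) = 123.717926
y = r_b·(sin φ − φ·cos φ) = 4.381045

x=123.717926 y=4.381045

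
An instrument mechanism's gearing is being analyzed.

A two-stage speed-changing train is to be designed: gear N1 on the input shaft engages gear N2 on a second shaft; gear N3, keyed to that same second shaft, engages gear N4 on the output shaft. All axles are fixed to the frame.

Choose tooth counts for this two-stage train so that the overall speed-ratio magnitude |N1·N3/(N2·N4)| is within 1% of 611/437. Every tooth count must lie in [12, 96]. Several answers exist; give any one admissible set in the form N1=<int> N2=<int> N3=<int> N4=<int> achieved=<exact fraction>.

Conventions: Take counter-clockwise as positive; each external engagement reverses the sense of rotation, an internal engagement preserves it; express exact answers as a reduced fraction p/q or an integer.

2-stage fixed-axis compound train for ratio 611/437
target = 611/437 in lowest terms: an exact hit needs N1·N3 = k·611 and N2·N4 = k·437 for one integer k, every count in [12, 96]; additionally prefer no 1:1 stage (N1 ≠ N2, N3 ≠ N4)
k = 1: N1·N3 = 611 = 13·47, N2·N4 = 437 = 19·23
achieved = 13·47/(19·23) = 611/437; |achieved − target| = 0 ≤ 611/43700 ✓

N1=13 N2=19 N3=47 N4=23 achieved=611/437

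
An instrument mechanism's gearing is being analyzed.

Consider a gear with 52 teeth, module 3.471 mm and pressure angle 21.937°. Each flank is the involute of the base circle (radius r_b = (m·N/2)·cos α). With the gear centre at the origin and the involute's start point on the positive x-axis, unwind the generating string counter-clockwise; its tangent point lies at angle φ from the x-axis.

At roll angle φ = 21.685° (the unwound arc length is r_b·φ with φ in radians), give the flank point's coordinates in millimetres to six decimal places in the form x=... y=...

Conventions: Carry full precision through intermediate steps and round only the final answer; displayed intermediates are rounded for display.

recognized (one wheel, involute flank): single-mesh tooth geometry, m = 3.471, N = 52
pitch radius r_p = m·N/2 = 3.471·52/2 = 90.246000
base radius r_b = r_p·cos α = 90.246000·cos 21.937° = 83.711756
roll angle φ = 21.685° = 0.37847465 rad
x = r_b·(cos φ + φ·sin φ) = 89.494317
y = r_b·(sin φ − φ·cos φ) = 1.491220

x=89.494317 y=1.491220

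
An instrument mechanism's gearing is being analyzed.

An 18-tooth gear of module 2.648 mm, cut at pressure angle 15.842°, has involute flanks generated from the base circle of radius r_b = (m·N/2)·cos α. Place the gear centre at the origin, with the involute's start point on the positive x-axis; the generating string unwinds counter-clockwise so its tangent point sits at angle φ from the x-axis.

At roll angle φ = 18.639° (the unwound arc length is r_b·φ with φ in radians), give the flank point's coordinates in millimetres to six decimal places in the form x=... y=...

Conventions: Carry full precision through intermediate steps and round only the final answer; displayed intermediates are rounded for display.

x=24.108056 y=0.260327

class = single-mesh tooth geometry [base-circle involute, m = 2.648, 18T]
pitch radius r_p = m·N/2 = 2.648·18/2 = 23.832000
base radius r_b = r_p·cos α = 23.832000·cos 15.842° = 22.926816
roll angle φ = 18.639° = 0.32531192 rad
x = r_b·(cos φ + φ·sin φ) = 24.108056
y = r_b·(sin φ − φ·cos φ) = 0.260327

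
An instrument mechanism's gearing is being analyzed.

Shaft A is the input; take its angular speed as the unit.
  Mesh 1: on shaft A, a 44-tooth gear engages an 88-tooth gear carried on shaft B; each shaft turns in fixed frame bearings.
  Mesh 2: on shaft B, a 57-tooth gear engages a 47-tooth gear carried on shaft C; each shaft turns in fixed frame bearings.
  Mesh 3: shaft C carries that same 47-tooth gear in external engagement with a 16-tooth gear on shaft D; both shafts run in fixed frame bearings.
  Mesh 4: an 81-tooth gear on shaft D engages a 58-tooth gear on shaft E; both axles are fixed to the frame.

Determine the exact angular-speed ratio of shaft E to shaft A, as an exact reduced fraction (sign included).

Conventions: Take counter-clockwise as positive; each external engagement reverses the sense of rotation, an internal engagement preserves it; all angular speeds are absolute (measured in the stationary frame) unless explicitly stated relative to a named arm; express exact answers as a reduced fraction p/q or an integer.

class = fixed-axis compound train [4 meshes; 4 ratios multiply, 4 sense flips]
mesh 1 [44T→88T]: running ratio 1/2, sense −
mesh 2 [57T→47T]: running ratio 57/94, sense +
mesh 3 [47T→16T]: running ratio 57/32, sense −
mesh 4 [81T→58T]: running ratio 4617/1856, sense +
ω_out/ω_in = 4617/1856

4617/1856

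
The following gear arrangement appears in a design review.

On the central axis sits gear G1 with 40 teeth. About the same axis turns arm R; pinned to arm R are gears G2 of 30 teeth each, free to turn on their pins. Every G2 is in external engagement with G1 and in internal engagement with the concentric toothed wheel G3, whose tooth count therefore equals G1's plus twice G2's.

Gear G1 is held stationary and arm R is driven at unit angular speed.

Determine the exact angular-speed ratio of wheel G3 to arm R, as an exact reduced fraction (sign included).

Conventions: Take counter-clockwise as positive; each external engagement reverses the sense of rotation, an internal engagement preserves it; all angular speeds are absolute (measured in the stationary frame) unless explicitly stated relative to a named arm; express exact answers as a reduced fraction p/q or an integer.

topology: planetary set — G1 40T / G2 30T / G3 100T, arm = carrier (Willis)
ring teeth: 40 + 2·30 = 100
40(ω_sun−ω_arm) = −100(ω_ring−ω_arm),  ω_sun = 0, ω_arm = 1
ω_ring = 1 − (40/100)(0−1) = 7/5
ω_out/ω_in = 7/5

7/5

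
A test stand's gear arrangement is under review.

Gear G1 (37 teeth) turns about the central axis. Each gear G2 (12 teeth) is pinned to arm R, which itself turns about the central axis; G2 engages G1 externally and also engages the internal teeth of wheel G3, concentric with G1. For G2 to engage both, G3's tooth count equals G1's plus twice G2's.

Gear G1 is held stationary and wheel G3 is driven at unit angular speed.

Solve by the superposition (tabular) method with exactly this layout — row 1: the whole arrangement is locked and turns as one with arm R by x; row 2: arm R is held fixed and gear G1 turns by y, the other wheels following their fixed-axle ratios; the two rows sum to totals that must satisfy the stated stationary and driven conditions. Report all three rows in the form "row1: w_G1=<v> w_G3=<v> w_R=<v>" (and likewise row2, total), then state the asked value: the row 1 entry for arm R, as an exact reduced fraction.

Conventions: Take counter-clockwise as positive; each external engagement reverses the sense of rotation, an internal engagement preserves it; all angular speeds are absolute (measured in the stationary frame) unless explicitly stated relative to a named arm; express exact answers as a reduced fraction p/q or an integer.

topology: planetary set — G1 37T / G2 12T / G3 61T, arm = carrier (Willis)
row 1 (train locked, turned with arm): all members turn x
superposition row 2 [arm held]: sun y, ring −(37/61)·y, arm 0
boundary: total ω_sun = x + y = 0 and total ω_ring = x − (37/61)·y = 1  ⇒  y = -61/98, x = 61/98
row 2 ring = −(37/61)·(-61/98) = 37/98
totals (row 1 + row 2): sun 61/98 + (-61/98) = 0, ring 61/98 + 37/98 = 1, arm 61/98 + 0 = 61/98
asked cell (row1, arm) = 61/98

row1: w_G1=61/98 w_G3=61/98 w_R=61/98
row2: w_G1=-61/98 w_G3=37/98 w_R=0
total: w_G1=0 w_G3=1 w_R=61/98
asked value: 61/98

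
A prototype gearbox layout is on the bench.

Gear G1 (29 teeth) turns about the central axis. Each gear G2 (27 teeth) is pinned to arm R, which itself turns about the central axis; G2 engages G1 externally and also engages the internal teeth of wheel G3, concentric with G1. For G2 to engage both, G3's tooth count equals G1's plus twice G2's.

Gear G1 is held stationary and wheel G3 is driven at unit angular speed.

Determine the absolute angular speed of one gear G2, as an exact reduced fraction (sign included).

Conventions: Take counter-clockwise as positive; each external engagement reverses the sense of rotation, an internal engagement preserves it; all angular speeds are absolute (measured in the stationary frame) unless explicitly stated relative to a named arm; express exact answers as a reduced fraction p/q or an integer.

topology: planetary set — G1 29T / G2 27T / G3 83T, arm = carrier (Willis)
ring teeth: 29 + 2·27 = 83
29(ω_sun−ω_arm) = −83(ω_ring−ω_arm),  ω_sun = 0, ω_ring = 1
29(0−ω_arm) = −83(1−ω_arm)  ⇒  112·ω_arm = 83  ⇒  ω_arm = 83/112
sun–planet mesh: 29·(0−83/112) = −27·(ω_p−ω_arm)  ⇒  ω_p−ω_arm = 2407/3024
ω_p = 83/112 + 2407/3024 = 83/54
exact speed ratio = 83/54

83/54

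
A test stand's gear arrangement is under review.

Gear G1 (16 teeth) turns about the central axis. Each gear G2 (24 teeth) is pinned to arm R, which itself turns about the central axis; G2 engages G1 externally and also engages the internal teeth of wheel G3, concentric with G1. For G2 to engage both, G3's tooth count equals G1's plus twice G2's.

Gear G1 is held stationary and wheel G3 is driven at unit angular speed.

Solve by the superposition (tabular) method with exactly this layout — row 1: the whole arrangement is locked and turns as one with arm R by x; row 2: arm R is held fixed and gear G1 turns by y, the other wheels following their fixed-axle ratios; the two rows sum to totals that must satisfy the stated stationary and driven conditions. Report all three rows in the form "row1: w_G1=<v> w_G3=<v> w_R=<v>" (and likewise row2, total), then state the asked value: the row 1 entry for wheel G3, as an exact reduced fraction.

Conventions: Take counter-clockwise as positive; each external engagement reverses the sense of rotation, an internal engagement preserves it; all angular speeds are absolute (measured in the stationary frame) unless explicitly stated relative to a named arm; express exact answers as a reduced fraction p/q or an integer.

row1: w_G1=4/5 w_G3=4/5 w_R=4/5
row2: w_G1=-4/5 w_G3=1/5 w_R=0
total: w_G1=0 w_G3=1 w_R=4/5
asked value: 4/5

planetary set (16T centre, 24T on arm, 64T internal) — Willis relation
row 1 (train locked, turned with arm): all members turn x
row 2 (arm held, sun turns y): ω_ring = −(16/64)·y, ω_arm = 0
boundary: total ω_sun = x + y = 0 and total ω_ring = x − (16/64)·y = 1  ⇒  y = -4/5, x = 4/5
row 2 ring = −(16/64)·(-4/5) = 1/5
totals (row 1 + row 2): sun 4/5 + (-4/5) = 0, ring 4/5 + 1/5 = 1, arm 4/5 + 0 = 4/5
asked cell (row1, ring) = 4/5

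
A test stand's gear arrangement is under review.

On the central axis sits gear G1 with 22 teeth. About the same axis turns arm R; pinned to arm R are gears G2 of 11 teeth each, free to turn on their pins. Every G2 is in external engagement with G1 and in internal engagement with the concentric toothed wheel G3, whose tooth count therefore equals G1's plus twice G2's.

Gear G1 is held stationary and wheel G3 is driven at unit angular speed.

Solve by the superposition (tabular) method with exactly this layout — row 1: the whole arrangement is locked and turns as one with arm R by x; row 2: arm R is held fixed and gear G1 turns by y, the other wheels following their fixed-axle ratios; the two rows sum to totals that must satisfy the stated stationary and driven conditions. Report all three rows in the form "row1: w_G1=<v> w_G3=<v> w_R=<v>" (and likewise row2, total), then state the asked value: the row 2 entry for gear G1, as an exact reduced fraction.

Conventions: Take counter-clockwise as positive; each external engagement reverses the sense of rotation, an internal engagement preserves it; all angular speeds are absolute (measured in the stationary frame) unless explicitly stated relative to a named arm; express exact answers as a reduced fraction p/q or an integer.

recognized (axles ride arm R): planetary set, 22/11/44 teeth
row 1 (train locked, turned with arm): all members turn x
superposition row 2 [arm held]: sun y, ring −(22/44)·y, arm 0
boundary: total ω_sun = x + y = 0 and total ω_ring = x − (22/44)·y = 1  ⇒  y = -2/3, x = 2/3
row 2 ring = −(22/44)·(-2/3) = 1/3
totals (row 1 + row 2): sun 2/3 + (-2/3) = 0, ring 2/3 + 1/3 = 1, arm 2/3 + 0 = 2/3
asked cell (row2, sun) = -2/3

row1: w_G1=2/3 w_G3=2/3 w_R=2/3
row2: w_G1=-2/3 w_G3=1/3 w_R=0
total: w_G1=0 w_G3=1 w_R=2/3
asked value: -2/3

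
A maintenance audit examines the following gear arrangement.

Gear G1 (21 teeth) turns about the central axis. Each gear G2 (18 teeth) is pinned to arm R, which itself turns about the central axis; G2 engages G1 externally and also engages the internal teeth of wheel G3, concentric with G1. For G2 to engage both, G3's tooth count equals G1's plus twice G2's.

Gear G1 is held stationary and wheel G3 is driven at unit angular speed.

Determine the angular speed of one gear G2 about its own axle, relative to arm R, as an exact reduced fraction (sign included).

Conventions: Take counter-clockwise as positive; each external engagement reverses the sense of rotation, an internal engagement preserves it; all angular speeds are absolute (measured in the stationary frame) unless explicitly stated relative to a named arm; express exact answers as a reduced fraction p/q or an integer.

133/156

class = planetary set [G3 = 21+2·18 = 57; Willis about the carrier]
ring teeth: 21 + 2·18 = 57
21(ω_sun−ω_arm) = −57(ω_ring−ω_arm),  ω_sun = 0, ω_ring = 1
21(0−ω_arm) = −57(1−ω_arm)  ⇒  78·ω_arm = 57  ⇒  ω_arm = 19/26
sun–planet mesh: 21·(0−19/26) = −18·(ω_p−ω_arm)  ⇒  ω_p−ω_arm = 133/156
exact speed ratio = 133/156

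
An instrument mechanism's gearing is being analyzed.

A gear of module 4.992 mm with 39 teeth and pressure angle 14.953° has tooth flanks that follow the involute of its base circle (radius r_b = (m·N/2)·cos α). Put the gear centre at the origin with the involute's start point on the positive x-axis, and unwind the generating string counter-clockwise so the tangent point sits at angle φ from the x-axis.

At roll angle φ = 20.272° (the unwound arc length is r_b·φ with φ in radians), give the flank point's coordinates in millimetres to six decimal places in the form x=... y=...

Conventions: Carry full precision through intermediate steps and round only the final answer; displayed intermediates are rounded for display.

recognized (one wheel, involute flank): single-mesh tooth geometry, m = 4.992, N = 39
pitch radius r_p = m·N/2 = 4.992·39/2 = 97.344000
base radius r_b = r_p·cos α = 97.344000·cos 14.953° = 94.047719
roll angle φ = 20.272° = 0.35381315 rad
x = r_b·(cos φ + φ·sin φ) = 99.751392
y = r_b·(sin φ − φ·cos φ) = 1.371205

x=99.751392 y=1.371205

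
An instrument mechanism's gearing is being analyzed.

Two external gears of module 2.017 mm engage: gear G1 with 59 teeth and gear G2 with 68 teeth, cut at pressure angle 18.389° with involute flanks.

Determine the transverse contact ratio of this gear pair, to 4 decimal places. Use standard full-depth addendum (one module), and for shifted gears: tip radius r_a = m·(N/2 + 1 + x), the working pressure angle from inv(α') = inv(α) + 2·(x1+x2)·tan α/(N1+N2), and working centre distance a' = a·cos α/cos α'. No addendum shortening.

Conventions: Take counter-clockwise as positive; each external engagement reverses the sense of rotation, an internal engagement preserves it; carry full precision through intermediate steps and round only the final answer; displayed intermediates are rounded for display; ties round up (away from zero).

1.8926

recognized (one external pair, fixed centres): single-mesh tooth geometry, m = 2.017, N1 = 59, N2 = 68
base radii: r_b1 = 56.463151, r_b2 = 65.076174
tip radii: r_a1 = 61.518500, r_a2 = 70.595000
no profile shift: α' = α, a' = a
action lengths: √(r_a1²−r_b1²) = 24.422089, √(r_a2²−r_b2²) = 27.363217
base pitch p_b = π·m·cos α = 6.013024
CR = (24.422089 + 27.363217 − 128.079500·sin 18.38900°)/6.013024 = 1.892636
contact ratio ≈ 1.8926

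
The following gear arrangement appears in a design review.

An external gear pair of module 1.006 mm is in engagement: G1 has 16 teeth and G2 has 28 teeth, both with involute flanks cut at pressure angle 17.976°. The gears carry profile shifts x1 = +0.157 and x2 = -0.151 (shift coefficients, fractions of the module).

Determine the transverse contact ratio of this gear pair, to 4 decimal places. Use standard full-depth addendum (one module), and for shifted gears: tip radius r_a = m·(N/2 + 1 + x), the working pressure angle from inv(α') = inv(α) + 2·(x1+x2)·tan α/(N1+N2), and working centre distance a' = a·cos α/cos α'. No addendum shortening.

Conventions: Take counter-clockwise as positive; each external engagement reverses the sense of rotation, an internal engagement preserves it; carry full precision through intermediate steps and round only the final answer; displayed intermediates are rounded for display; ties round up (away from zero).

recognized (one external pair, fixed centres): single-mesh tooth geometry, m = 1.006, N1 = 16, N2 = 28
base radii: r_b1 = 7.655144, r_b2 = 13.396502
tip radii: r_a1 = 9.211942, r_a2 = 14.938094
inv(α') = inv(17.976°) + 2·(+0.157-0.151)·tan α/(16+28) = 0.01080476  ⇒  α' = 18.02402°
a' = a·cos α / cos α' = 22.1320·cos 17.976°/cos 18.02402° = 22.138028
action lengths: √(r_a1²−r_b1²) = 5.124319, √(r_a2²−r_b2²) = 6.609114
base pitch p_b = π·m·cos α = 3.006168
CR = (5.124319 + 6.609114 − 22.138028·sin 18.02402°)/3.006168 = 1.624520
contact ratio ≈ 1.6245

1.6245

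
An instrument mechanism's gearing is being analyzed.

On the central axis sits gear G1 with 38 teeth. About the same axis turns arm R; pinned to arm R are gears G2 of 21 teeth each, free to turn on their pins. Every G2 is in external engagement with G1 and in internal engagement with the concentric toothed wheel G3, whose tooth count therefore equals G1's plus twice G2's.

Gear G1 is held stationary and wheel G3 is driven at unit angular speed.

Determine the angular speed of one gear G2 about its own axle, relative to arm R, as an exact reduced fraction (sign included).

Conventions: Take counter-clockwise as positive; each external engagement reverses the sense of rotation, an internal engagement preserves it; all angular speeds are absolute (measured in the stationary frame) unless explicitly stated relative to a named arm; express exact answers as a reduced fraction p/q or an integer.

topology: planetary set — G1 38T / G2 21T / G3 80T, arm = carrier (Willis)
ring teeth: 38 + 2·21 = 80
38(ω_sun−ω_arm) = −80(ω_ring−ω_arm),  ω_sun = 0, ω_ring = 1
38(0−ω_arm) = −80(1−ω_arm)  ⇒  118·ω_arm = 80  ⇒  ω_arm = 40/59
sun–planet mesh: 38·(0−40/59) = −21·(ω_p−ω_arm)  ⇒  ω_p−ω_arm = 1520/1239
exact speed ratio = 1520/1239

1520/1239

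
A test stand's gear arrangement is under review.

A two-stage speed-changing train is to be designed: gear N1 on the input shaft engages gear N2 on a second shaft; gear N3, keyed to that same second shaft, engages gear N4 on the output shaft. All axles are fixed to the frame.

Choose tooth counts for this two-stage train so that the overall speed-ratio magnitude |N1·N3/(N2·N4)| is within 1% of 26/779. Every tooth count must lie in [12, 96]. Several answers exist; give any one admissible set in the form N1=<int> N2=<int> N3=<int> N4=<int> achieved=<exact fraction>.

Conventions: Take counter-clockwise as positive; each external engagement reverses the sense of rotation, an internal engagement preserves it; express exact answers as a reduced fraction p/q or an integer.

2-stage fixed-axis compound train for ratio 26/779
target = 26/779 in lowest terms: an exact hit needs N1·N3 = k·26 and N2·N4 = k·779 for one integer k, every count in [12, 96]; additionally prefer no 1:1 stage (N1 ≠ N2, N3 ≠ N4)
k = 1…5: no 1:1-free in-range split of k·26 and k·779 into factor pairs; take k = 6
k = 6: N1·N3 = 156 = 12·13, N2·N4 = 4674 = 57·82
achieved = 12·13/(57·82) = 26/779; |achieved − target| = 0 ≤ 13/38950 ✓

N1=12 N2=57 N3=13 N4=82 achieved=26/779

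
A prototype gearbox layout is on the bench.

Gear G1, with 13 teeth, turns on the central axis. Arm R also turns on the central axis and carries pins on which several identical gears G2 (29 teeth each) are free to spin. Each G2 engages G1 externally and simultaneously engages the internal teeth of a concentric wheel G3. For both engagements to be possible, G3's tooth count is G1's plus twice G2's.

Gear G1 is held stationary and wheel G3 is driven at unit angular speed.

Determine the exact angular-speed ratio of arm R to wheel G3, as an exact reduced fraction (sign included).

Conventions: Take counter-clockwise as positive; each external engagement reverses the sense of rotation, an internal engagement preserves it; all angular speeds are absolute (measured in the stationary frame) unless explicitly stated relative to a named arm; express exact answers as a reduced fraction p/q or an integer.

71/84

topology: planetary set — G1 13T / G2 29T / G3 71T, arm = carrier (Willis)
ring teeth: 13 + 2·29 = 71
13(ω_sun−ω_arm) = −71(ω_ring−ω_arm),  ω_sun = 0, ω_ring = 1
13(0−ω_arm) = −71(1−ω_arm)  ⇒  84·ω_arm = 71  ⇒  ω_arm = 71/84
ω_out/ω_in = 71/84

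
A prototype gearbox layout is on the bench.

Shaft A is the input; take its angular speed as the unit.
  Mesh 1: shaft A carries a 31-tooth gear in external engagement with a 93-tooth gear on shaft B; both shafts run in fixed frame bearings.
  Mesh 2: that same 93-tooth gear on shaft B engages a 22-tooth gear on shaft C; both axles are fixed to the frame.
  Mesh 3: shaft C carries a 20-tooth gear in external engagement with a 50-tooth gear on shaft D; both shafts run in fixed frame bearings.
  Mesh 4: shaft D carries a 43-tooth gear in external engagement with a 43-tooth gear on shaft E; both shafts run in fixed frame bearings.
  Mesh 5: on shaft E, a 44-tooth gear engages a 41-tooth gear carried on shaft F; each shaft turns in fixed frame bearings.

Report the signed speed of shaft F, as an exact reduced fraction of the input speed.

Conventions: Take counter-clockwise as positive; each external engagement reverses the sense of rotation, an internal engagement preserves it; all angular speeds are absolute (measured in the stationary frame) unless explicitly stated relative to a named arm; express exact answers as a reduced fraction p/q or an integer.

5-mesh fixed-axis compound train (all bearings frame-fixed)
mesh 1 [31T→93T]: |ω|/ω_in = 1×31/93 = 1/3, sense flips to −
mesh 2 [93T→22T]: |ω|/ω_in = (1/3)×93/22 = 31/22, sense flips to +
mesh 3 [20T→50T]: |ω|/ω_in = (31/22)×20/50 = 31/55, sense flips to −
mesh 4 [43T→43T]: |ω|/ω_in = (31/55)×43/43 = 31/55, sense flips to +
mesh 5 [44T→41T]: |ω|/ω_in = (31/55)×44/41 = 124/205, sense flips to −
signed output speed (× input speed) = -124/205

-124/205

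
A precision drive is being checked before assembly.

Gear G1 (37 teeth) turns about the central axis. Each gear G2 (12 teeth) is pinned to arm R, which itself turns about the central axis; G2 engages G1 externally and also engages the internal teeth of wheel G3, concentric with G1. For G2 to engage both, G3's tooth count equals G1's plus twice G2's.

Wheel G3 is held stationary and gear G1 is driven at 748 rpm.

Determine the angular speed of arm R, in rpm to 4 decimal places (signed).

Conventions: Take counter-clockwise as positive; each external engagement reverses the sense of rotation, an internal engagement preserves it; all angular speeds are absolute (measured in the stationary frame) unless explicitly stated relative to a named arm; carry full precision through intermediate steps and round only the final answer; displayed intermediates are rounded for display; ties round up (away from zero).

class = planetary set [G3 = 37+2·12 = 61; Willis about the carrier]
normalise by the input: solve with ω_sun = 1, then scale by 748 rpm
ring teeth: 37 + 2·12 = 61
37(ω_sun−ω_arm) = −61(ω_ring−ω_arm),  ω_ring = 0, ω_sun = 1
37(1−ω_arm) = −61(0−ω_arm)  ⇒  98·ω_arm = 37  ⇒  ω_arm = 37/98
scale: ω_arm = 37/98 × 748 rpm = +282.4082 rpm

+282.4082 rpm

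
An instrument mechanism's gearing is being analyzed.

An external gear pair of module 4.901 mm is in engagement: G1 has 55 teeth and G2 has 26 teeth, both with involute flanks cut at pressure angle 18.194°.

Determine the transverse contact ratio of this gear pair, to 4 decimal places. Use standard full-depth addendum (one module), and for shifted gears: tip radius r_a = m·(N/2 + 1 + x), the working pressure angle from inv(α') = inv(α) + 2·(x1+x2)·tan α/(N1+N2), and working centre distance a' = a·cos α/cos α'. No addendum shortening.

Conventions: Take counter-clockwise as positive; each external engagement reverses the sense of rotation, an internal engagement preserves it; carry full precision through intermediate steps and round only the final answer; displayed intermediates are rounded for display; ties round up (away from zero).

1.7885

class = single-mesh tooth geometry [involute pair 55T × 26T, m = 4.901]
base radii: r_b1 = 128.039266, r_b2 = 60.527653
tip radii: r_a1 = 139.678500, r_a2 = 68.614000
no profile shift: α' = α, a' = a
action lengths: √(r_a1²−r_b1²) = 55.821410, √(r_a2²−r_b2²) = 32.315387
base pitch p_b = π·m·cos α = 14.627172
CR = (55.821410 + 32.315387 − 198.490500·sin 18.19400°)/14.627172 = 1.788523
contact ratio ≈ 1.7885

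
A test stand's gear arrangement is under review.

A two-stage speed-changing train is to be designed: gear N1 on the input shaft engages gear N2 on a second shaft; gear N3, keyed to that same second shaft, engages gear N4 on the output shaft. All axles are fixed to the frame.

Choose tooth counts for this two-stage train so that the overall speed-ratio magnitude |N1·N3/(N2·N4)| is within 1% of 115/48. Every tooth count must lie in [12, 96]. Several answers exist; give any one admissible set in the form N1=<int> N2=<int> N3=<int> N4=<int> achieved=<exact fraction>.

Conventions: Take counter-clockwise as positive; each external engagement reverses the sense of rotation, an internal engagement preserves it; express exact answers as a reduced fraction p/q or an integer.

N1=15 N2=12 N3=23 N4=12 achieved=115/48

topology: fixed-axis compound train — 2 stages, target 115/48
target = 115/48 in lowest terms: an exact hit needs N1·N3 = k·115 and N2·N4 = k·48 for one integer k, every count in [12, 96]; additionally prefer no 1:1 stage (N1 ≠ N2, N3 ≠ N4)
k = 1…2: no 1:1-free in-range split of k·115 and k·48 into factor pairs; take k = 3
k = 3: N1·N3 = 345 = 15·23, N2·N4 = 144 = 12·12
achieved = 15·23/(12·12) = 115/48; |achieved − target| = 0 ≤ 23/960 ✓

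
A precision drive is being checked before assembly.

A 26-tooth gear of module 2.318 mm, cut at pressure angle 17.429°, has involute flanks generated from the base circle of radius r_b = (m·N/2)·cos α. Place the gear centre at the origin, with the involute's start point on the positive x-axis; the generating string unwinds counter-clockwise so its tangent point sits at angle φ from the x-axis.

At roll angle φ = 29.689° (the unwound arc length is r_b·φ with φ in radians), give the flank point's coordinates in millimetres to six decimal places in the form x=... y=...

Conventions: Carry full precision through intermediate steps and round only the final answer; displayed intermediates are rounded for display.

class = single-mesh tooth geometry [base-circle involute, m = 2.318, 26T]
pitch radius r_p = m·N/2 = 2.318·26/2 = 30.134000
base radius r_b = r_p·cos α = 30.134000·cos 17.429° = 28.750513
roll angle φ = 29.689° = 0.51817080 rad
x = r_b·(cos φ + φ·sin φ) = 32.355035
y = r_b·(sin φ − φ·cos φ) = 1.297888

x=32.355035 y=1.297888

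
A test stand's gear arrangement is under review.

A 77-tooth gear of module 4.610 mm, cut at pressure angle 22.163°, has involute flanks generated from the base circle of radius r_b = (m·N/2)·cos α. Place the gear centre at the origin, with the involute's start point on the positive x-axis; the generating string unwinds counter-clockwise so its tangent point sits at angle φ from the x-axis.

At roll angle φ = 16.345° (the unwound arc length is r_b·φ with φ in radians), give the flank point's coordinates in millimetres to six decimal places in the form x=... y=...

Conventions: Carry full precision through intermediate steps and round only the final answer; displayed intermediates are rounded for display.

x=170.924328 y=1.261692

class = single-mesh tooth geometry [base-circle involute, m = 4.610, 77T]
pitch radius r_p = m·N/2 = 4.610·77/2 = 177.485000
base radius r_b = r_p·cos α = 177.485000·cos 22.163° = 164.371413
roll angle φ = 16.345° = 0.28527407 rad
x = r_b·(cos φ + φ·sin φ) = 170.924328
y = r_b·(sin φ − φ·cos φ) = 1.261692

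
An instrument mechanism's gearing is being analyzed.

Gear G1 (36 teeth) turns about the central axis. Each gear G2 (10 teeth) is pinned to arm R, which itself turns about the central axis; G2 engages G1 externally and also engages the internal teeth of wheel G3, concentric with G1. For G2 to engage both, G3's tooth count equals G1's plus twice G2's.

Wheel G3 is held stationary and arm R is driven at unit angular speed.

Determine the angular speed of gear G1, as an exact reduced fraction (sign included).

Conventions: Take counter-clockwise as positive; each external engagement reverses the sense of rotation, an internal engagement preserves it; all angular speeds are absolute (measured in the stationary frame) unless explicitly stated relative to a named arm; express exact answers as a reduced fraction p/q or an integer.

23/9

planetary set (36T centre, 10T on arm, 56T internal) — Willis relation
ring teeth: 36 + 2·10 = 56
36(ω_sun−ω_arm) = −56(ω_ring−ω_arm),  ω_ring = 0, ω_arm = 1
ω_sun = 1 − (56/36)(0−1) = 23/9
exact speed ratio = 23/9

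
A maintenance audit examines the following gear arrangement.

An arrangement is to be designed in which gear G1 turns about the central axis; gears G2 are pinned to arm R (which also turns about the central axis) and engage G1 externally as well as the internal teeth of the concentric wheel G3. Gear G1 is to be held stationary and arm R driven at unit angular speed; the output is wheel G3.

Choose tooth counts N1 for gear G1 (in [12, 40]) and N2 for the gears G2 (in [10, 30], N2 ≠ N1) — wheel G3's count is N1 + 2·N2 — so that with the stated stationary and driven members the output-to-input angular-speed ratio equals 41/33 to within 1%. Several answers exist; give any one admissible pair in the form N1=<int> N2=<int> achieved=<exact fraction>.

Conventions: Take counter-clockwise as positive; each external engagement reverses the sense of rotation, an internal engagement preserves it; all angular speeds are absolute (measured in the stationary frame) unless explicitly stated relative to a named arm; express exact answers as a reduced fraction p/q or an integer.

class = planetary set [ratio 41/33 wanted; Willis about the carrier]
Willis with ω_sun = 0: ω_ring/ω_arm = (N1+N3)/N3; set equal to 41/33  ⇒  N3/N1 = 1/(41/33 − 1) = 33/8
N3 = N1 + 2·N2  ⇒  N2/N1 = (N3/N1 − 1)/2 = (33/8 − 1)/2 = 25/16
smallest multiple with N1 ≥ 12 and N2 ≥ 10: k = 1  ⇒  N1 = 1·16 = 16, N2 = 1·25 = 25 (N1 ≤ 40, N2 ≤ 30, N2 ≠ N1 ✓), N3 = 16 + 2·25 = 66
check: (N1+N3)/N3 with N1 = 16, N3 = 66 gives 41/33; |achieved − target| = 0 ≤ 41/3300 ✓

N1=16 N2=25 achieved=41/33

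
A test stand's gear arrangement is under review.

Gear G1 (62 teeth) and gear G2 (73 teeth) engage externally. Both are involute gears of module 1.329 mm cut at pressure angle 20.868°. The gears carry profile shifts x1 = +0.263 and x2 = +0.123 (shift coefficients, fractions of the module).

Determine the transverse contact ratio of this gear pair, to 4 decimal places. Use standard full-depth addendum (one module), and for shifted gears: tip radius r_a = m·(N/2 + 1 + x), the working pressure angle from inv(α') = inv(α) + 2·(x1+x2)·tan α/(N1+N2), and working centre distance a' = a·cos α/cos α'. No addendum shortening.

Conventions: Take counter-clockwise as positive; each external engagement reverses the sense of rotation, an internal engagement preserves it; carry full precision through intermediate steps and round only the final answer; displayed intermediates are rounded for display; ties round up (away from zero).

class = single-mesh tooth geometry [involute pair 62T × 73T, m = 1.329]
base radii: r_b1 = 38.496493, r_b2 = 45.326516
tip radii: r_a1 = 42.877527, r_a2 = 50.000967
inv(α') = inv(20.868°) + 2·(+0.263+0.123)·tan α/(62+73) = 0.01918778  ⇒  α' = 21.69128°
a' = a·cos α / cos α' = 89.7075·cos 20.868°/cos 21.69128° = 90.210948
action lengths: √(r_a1²−r_b1²) = 18.881271, √(r_a2²−r_b2²) = 21.109327
base pitch p_b = π·m·cos α = 3.901300
CR = (18.881271 + 21.109327 − 90.210948·sin 21.69128°)/3.901300 = 1.704087
contact ratio ≈ 1.7041

1.7041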